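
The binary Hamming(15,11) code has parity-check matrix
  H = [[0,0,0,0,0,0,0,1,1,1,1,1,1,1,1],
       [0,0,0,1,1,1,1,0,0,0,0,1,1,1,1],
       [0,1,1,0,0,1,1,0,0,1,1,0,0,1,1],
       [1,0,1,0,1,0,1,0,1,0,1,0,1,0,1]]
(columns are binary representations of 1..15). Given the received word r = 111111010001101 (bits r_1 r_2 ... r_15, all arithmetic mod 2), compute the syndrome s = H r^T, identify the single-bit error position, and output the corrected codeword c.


s = (0, 0, 0, 1)^T, error position = 1, corrected codeword c = 011111010001101

Compute s = H r^T mod 2 one row at a time:
  s_1 = 1 + 0 + 0 + 0 + 1 + 1 + 0 + 1 = 4 ≡ 0 (mod 2).
  s_2 = 1 + 1 + 1 + 0 + 1 + 1 + 0 + 1 = 6 ≡ 0 (mod 2).
  s_3 = 1 + 1 + 1 + 0 + 0 + 0 + 0 + 1 = 4 ≡ 0 (mod 2).
  s_4 = 1 + 1 + 1 + 0 + 0 + 0 + 1 + 1 = 5 ≡ 1 (mod 2).
s = (0, 0, 0, 1)^T — this equals column 1 of H (binary 0001), so error is at position 1.
Correct: flip bit 1 of r = 111111010001101 to get c = 011111010001101.


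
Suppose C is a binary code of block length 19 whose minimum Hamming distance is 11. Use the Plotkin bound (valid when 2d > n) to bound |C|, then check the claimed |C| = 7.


Plotkin bound M ≤ 6; given |C| = 7 > bound (violated).

Check applicability: 2d = 22, n = 19.
2d − n = 3 > 0, so Plotkin applies.
Compute d/(2d−n) = 11/3 ≈ 3.6667.
⌊d/(2d−n)⌋ = 3.
Plotkin bound: M ≤ 2·3 = 6.
Given |C| = 7, check: VIOLATED.
This |C| is above the Plotkin bound, so no binary code with n = 19, d = 11 and 7 codewords exists.


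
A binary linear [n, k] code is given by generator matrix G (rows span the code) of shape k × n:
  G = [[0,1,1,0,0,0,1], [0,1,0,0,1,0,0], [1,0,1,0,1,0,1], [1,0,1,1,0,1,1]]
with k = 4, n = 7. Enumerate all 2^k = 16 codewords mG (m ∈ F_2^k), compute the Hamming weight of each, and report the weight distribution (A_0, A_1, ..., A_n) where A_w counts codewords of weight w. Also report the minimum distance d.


Weight distribution: A_0 = 1, A_1 = 1, A_2 = 1, A_3 = 5, A_4 = 5, A_5 = 1, A_6 = 1, A_7 = 1. Minimum distance d = 1.

Enumerate all 2^4 = 16 messages m ∈ F_2^4.
For each, compute codeword c = mG in F_2^7, then tally its weight.
  m = 0000 → c = 0000000, weight = 0.
  m = 1000 → c = 0110001, weight = 3.
  m = 0100 → c = 0100100, weight = 2.
  m = 1100 → c = 0010101, weight = 3.
  m = 0010 → c = 1010101, weight = 4.
  m = 1010 → c = 1100100, weight = 3.
  m = 0110 → c = 1110001, weight = 4.
  m = 1110 → c = 1000000, weight = 1.
  m = 0001 → c = 1011011, weight = 5.
  m = 1001 → c = 1101010, weight = 4.
  m = 0101 → c = 1111111, weight = 7.
  m = 1101 → c = 1001110, weight = 4.
  m = 0011 → c = 0001110, weight = 3.
  m = 1011 → c = 0111111, weight = 6.
  m = 0111 → c = 0101010, weight = 3.
  m = 1111 → c = 0011011, weight = 4.
Tally weights:
  weight 0: 1 codewords.
  weight 1: 1 codewords.
  weight 2: 1 codewords.
  weight 3: 5 codewords.
  weight 4: 5 codewords.
  weight 5: 1 codewords.
  weight 6: 1 codewords.
  weight 7: 1 codewords.
Minimum distance d = smallest w > 0 with A_w > 0 = 1.
Sanity: Σ A_w = 16 = 2^4 = 16 ✓.


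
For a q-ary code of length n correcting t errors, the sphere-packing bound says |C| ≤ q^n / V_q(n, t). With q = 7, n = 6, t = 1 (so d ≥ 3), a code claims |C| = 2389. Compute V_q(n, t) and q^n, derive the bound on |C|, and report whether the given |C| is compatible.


V_q(n, t) = 37, q^n = 117649, Hamming bound = 3179, |C| = 2389 ≤ bound (satisfied).

Step 1: Compute V_q(n, t) = Σ_{j=0}^1 C(n, j) (q−1)^j.
  j = 0: C(6,0)·(6)^0 = 1·1 = 1.
  j = 1: C(6,1)·(6)^1 = 6·6 = 36.
  V_q(n, t) = 1 + 36 = 37.
Step 2: q^n = 7^6 = 117649.
Step 3: Hamming bound ⌊q^n / V_q(n,t)⌋ = ⌊117649/37⌋ = 3179.
Step 4: Compare |C| = 2389 to 3179: satisfied.
The claimed |C| lies below the Hamming bound.


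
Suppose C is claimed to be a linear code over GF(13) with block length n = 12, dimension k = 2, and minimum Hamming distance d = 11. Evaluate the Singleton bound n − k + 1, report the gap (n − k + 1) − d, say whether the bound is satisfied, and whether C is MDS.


Singleton RHS = n − k + 1 = 11, slack = 0, bound satisfied, MDS.

Singleton bound: d ≤ n − k + 1.
Here n = 12, k = 2, so n − k + 1 = 11.
Given d = 11, check d ≤ 11: YES.
Slack = (n − k + 1) − d = 0.
The code is MDS (slack = 0).
Description: the claimed parameters are [12, 2, 11]_13; such a code would be MDS (meets Singleton bound).


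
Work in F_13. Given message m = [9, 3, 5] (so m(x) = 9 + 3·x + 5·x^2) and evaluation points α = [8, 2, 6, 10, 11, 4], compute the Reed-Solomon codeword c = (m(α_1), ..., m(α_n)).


c = [2, 9, 12, 6, 10, 10]

Message polynomial: m(x) = 9 + 3·x + 5·x^2 (mod 13).
For each evaluation point α_i, compute m(α_i) mod 13:
  α_1 = 8: Horner steps 5 → 4 → 2, so m(8) = 2.
  α_2 = 2: Horner steps 5 → 0 → 9, so m(2) = 9.
  α_3 = 6: Horner steps 5 → 7 → 12, so m(6) = 12.
  α_4 = 10: Horner steps 5 → 1 → 6, so m(10) = 6.
  α_5 = 11: Horner steps 5 → 6 → 10, so m(11) = 10.
  α_6 = 4: Horner steps 5 → 10 → 10, so m(4) = 10.
Codeword c = [2, 9, 12, 6, 10, 10] ∈ F_13^6.


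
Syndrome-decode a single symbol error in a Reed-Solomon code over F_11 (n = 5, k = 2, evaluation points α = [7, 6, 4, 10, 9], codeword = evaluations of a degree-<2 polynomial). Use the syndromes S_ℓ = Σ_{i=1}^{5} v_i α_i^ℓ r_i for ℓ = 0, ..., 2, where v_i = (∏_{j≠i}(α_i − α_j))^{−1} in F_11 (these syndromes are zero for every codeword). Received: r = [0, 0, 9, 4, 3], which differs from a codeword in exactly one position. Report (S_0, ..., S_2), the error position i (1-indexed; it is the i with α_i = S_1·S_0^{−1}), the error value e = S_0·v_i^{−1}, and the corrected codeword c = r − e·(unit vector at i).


S = (3, 10, 4), error at position 1, error magnitude e = 10, c = [1, 0, 9, 4, 3].

Step 1: column multipliers v_i = (∏_{j≠i}(α_i − α_j))^{−1} mod 11.
  i = 1 (α = 7): (7−6)(7−4)(7−10)(7−9) = 1·3·(−3)·(−2) = 18 ≡ 7, so v_1 = 7^{−1} = 8 (mod 11).
  i = 2 (α = 6): (6−7)(6−4)(6−10)(6−9) = (−1)·2·(−4)·(−3) = −24 ≡ 9, so v_2 = 9^{−1} = 5 (mod 11).
  i = 3 (α = 4): (4−7)(4−6)(4−10)(4−9) = (−3)·(−2)·(−6)·(−5) = 180 ≡ 4, so v_3 = 4^{−1} = 3 (mod 11).
  i = 4 (α = 10): (10−7)(10−6)(10−4)(10−9) = 3·4·6·1 = 72 ≡ 6, so v_4 = 6^{−1} = 2 (mod 11).
  i = 5 (α = 9): (9−7)(9−6)(9−4)(9−10) = 2·3·5·(−1) = −30 ≡ 3, so v_5 = 3^{−1} = 4 (mod 11).
  v = [8, 5, 3, 2, 4].
Step 2: syndromes of r = [0, 0, 9, 4, 3] (all sums mod 11).
  S_0 = Σ v_i r_i = 8·0 + 5·0 + 3·9 + 2·4 + 4·3 = 47 ≡ 3.
  S_1 = Σ v_i α_i r_i = 8·7·0 + 5·6·0 + 3·4·9 + 2·10·4 + 4·9·3 = 296 ≡ 10.
  α_i^2 mod 11 = [5, 3, 5, 1, 4].
  S_2 = Σ v_i α_i^2 r_i = 8·5·0 + 5·3·0 + 3·5·9 + 2·1·4 + 4·4·3 = 191 ≡ 4.
  S = (3, 10, 4) ≠ 0, so r is not a codeword (an error is present).
Step 3: locate the error. For a single error e at position i, S_ℓ = v_i·e·α_i^ℓ, so α_err = S_1/S_0.
  S_0^{−1} = 3^{−1} = 4 (mod 11), so α_err = 10·4 = 40 ≡ 7 = α_1. Error position i = 1.
  Consistency check: S_2/S_1 = 4·10 = 40 ≡ 7 = α_err ✓ (single-error assumption holds).
Step 4: error magnitude e = S_0/v_1 = S_0·∏_{j≠1}(α_1 − α_j) = 3·7 = 21 ≡ 10 (mod 11).
Step 5: correct position 1: c_1 = r_1 − e = 0 − 10 ≡ 1 (mod 11). Hence c = [1, 0, 9, 4, 3].
  Check: interpolating c through the α_i gives m(x) = 5 + 1·x (degree < 2) with m(α_i) = c_i for every i, so c is indeed a codeword.


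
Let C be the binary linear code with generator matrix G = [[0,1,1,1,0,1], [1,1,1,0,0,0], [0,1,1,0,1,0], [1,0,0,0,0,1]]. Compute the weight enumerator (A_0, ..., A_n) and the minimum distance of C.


Weight distribution: A_0 = 1, A_1 = 1, A_2 = 3, A_3 = 6, A_4 = 3, A_5 = 1, A_6 = 1. Minimum distance d = 1.

Enumerate all 2^4 = 16 messages m ∈ F_2^4.
For each, compute codeword c = mG in F_2^6, then tally its weight.
  m = 0000 → c = 000000, weight = 0.
  m = 1000 → c = 011101, weight = 4.
  m = 0100 → c = 111000, weight = 3.
  m = 1100 → c = 100101, weight = 3.
  m = 0010 → c = 011010, weight = 3.
  m = 1010 → c = 000111, weight = 3.
  m = 0110 → c = 100010, weight = 2.
  m = 1110 → c = 111111, weight = 6.
  m = 0001 → c = 100001, weight = 2.
  m = 1001 → c = 111100, weight = 4.
  m = 0101 → c = 011001, weight = 3.
  m = 1101 → c = 000100, weight = 1.
  m = 0011 → c = 111011, weight = 5.
  m = 1011 → c = 100110, weight = 3.
  m = 0111 → c = 000011, weight = 2.
  m = 1111 → c = 011110, weight = 4.
Tally weights:
  weight 0: 1 codewords.
  weight 1: 1 codewords.
  weight 2: 3 codewords.
  weight 3: 6 codewords.
  weight 4: 3 codewords.
  weight 5: 1 codewords.
  weight 6: 1 codewords.
Minimum distance d = smallest w > 0 with A_w > 0 = 1.
Sanity: Σ A_w = 16 = 2^4 = 16 ✓.


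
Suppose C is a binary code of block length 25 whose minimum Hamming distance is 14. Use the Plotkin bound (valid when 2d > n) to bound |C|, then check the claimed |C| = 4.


Plotkin bound M ≤ 8; given |C| = 4 ≤ bound (satisfied).

Check applicability: 2d = 28, n = 25.
2d − n = 3 > 0, so Plotkin applies.
Compute d/(2d−n) = 14/3 ≈ 4.6667.
⌊d/(2d−n)⌋ = 4.
Plotkin bound: M ≤ 2·4 = 8.
Given |C| = 4, check: satisfied.
This |C| is below the Plotkin bound.


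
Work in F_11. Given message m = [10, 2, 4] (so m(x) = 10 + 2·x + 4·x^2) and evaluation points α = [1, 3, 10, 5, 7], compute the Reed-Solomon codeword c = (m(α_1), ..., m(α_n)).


c = [5, 8, 1, 10, 0]

Message polynomial: m(x) = 10 + 2·x + 4·x^2 (mod 11).
For each evaluation point α_i, compute m(α_i) mod 11:
  α_1 = 1: Horner steps 4 → 6 → 5, so m(1) = 5.
  α_2 = 3: Horner steps 4 → 3 → 8, so m(3) = 8.
  α_3 = 10: Horner steps 4 → 9 → 1, so m(10) = 1.
  α_4 = 5: Horner steps 4 → 0 → 10, so m(5) = 10.
  α_5 = 7: Horner steps 4 → 8 → 0, so m(7) = 0.
Codeword c = [5, 8, 1, 10, 0] ∈ F_11^5.


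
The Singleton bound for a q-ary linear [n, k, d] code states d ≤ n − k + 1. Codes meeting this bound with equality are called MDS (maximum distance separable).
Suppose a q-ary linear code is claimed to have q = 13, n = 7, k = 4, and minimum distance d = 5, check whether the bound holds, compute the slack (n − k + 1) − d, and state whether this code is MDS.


Singleton RHS = n − k + 1 = 4, slack = -1, bound violated (no such code; not MDS).

Singleton bound: d ≤ n − k + 1.
Here n = 7, k = 4, so n − k + 1 = 4.
Given d = 5, check d ≤ 4: NO.
Slack = (n − k + 1) − d = -1.
The slack is negative: d = 5 exceeds n − k + 1 = 4 by 1, so the Singleton bound is violated and no linear [7, 4, 5]_13 code can exist. In particular it is not MDS (MDS requires d = n − k + 1 exactly).
Description: the claimed parameters are [7, 4, 5]_13; such a code would be impossible (violates the Singleton bound).


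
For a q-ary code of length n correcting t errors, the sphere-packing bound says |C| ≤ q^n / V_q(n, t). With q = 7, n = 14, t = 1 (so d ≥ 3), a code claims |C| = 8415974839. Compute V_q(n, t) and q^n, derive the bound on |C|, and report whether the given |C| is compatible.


V_q(n, t) = 85, q^n = 678223072849, Hamming bound = 7979094974, |C| = 8415974839 > bound (violated).

Step 1: Compute V_q(n, t) = Σ_{j=0}^1 C(n, j) (q−1)^j.
  j = 0: C(14,0)·(6)^0 = 1·1 = 1.
  j = 1: C(14,1)·(6)^1 = 14·6 = 84.
  V_q(n, t) = 1 + 84 = 85.
Step 2: q^n = 7^14 = 678223072849.
Step 3: Hamming bound ⌊q^n / V_q(n,t)⌋ = ⌊678223072849/85⌋ = 7979094974.
Step 4: Compare |C| = 8415974839 to 7979094974: violated.
The claimed |C| lies above the Hamming bound, so no 7-ary code of length 14 with d ≥ 3 can have 8415974839 codewords.


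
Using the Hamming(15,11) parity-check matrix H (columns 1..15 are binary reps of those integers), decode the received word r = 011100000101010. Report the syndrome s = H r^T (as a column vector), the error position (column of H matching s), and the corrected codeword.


s = (1, 1, 0, 1)^T, error position = 13, corrected codeword c = 011100000101110

Compute s = H r^T mod 2 one row at a time:
  s_1 = 0 + 0 + 1 + 0 + 1 + 0 + 1 + 0 = 3 ≡ 1 (mod 2).
  s_2 = 1 + 0 + 0 + 0 + 1 + 0 + 1 + 0 = 3 ≡ 1 (mod 2).
  s_3 = 1 + 1 + 0 + 0 + 1 + 0 + 1 + 0 = 4 ≡ 0 (mod 2).
  s_4 = 0 + 1 + 0 + 0 + 0 + 0 + 0 + 0 = 1 ≡ 1 (mod 2).
s = (1, 1, 0, 1)^T — this equals column 13 of H (binary 1101), so error is at position 13.
Correct: flip bit 13 of r = 011100000101010 to get c = 011100000101110.


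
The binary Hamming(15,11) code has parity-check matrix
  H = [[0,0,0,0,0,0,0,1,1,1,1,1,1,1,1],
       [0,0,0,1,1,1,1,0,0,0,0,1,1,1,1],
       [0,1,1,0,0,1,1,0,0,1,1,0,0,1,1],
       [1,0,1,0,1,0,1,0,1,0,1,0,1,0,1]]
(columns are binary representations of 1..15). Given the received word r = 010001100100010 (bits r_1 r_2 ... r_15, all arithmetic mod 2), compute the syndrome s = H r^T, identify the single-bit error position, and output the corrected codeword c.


s = (0, 1, 1, 1)^T, error position = 7, corrected codeword c = 010001000100010

Compute s = H r^T mod 2 one row at a time:
  s_1 = 0 + 0 + 1 + 0 + 0 + 0 + 1 + 0 = 2 ≡ 0 (mod 2).
  s_2 = 0 + 0 + 1 + 1 + 0 + 0 + 1 + 0 = 3 ≡ 1 (mod 2).
  s_3 = 1 + 0 + 1 + 1 + 1 + 0 + 1 + 0 = 5 ≡ 1 (mod 2).
  s_4 = 0 + 0 + 0 + 1 + 0 + 0 + 0 + 0 = 1 ≡ 1 (mod 2).
s = (0, 1, 1, 1)^T — this equals column 7 of H (binary 0111), so error is at position 7.
Correct: flip bit 7 of r = 010001100100010 to get c = 010001000100010.


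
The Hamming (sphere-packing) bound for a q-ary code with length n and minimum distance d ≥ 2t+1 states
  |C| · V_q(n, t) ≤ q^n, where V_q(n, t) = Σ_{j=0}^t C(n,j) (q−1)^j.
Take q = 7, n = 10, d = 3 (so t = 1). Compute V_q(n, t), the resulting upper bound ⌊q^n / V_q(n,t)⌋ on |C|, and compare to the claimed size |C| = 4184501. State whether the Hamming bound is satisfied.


V_q(n, t) = 61, q^n = 282475249, Hamming bound = 4630741, |C| = 4184501 ≤ bound (satisfied).

Step 1: Compute V_q(n, t) = Σ_{j=0}^1 C(n, j) (q−1)^j.
  j = 0: C(10,0)·(6)^0 = 1·1 = 1.
  j = 1: C(10,1)·(6)^1 = 10·6 = 60.
  V_q(n, t) = 1 + 60 = 61.
Step 2: q^n = 7^10 = 282475249.
Step 3: Hamming bound ⌊q^n / V_q(n,t)⌋ = ⌊282475249/61⌋ = 4630741.
Step 4: Compare |C| = 4184501 to 4630741: satisfied.
The claimed |C| lies below the Hamming bound.


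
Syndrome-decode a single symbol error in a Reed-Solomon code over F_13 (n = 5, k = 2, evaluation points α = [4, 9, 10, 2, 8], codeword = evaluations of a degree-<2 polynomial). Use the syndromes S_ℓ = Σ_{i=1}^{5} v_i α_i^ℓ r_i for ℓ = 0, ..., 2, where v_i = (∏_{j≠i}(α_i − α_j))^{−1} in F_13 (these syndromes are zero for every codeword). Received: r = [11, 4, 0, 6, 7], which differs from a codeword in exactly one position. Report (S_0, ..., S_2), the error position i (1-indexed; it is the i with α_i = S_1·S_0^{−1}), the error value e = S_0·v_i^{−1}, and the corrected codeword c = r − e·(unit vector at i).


S = (10, 2, 3), error at position 5, error magnitude e = 12, c = [11, 4, 0, 6, 8].

Step 1: column multipliers v_i = (∏_{j≠i}(α_i − α_j))^{−1} mod 13.
  i = 1 (α = 4): (4−9)(4−10)(4−2)(4−8) = (−5)·(−6)·2·(−4) = −240 ≡ 7, so v_1 = 7^{−1} = 2 (mod 13).
  i = 2 (α = 9): (9−4)(9−10)(9−2)(9−8) = 5·(−1)·7·1 = −35 ≡ 4, so v_2 = 4^{−1} = 10 (mod 13).
  i = 3 (α = 10): (10−4)(10−9)(10−2)(10−8) = 6·1·8·2 = 96 ≡ 5, so v_3 = 5^{−1} = 8 (mod 13).
  i = 4 (α = 2): (2−4)(2−9)(2−10)(2−8) = (−2)·(−7)·(−8)·(−6) = 672 ≡ 9, so v_4 = 9^{−1} = 3 (mod 13).
  i = 5 (α = 8): (8−4)(8−9)(8−10)(8−2) = 4·(−1)·(−2)·6 = 48 ≡ 9, so v_5 = 9^{−1} = 3 (mod 13).
  v = [2, 10, 8, 3, 3].
Step 2: syndromes of r = [11, 4, 0, 6, 7] (all sums mod 13).
  S_0 = Σ v_i r_i = 2·11 + 10·4 + 8·0 + 3·6 + 3·7 = 101 ≡ 10.
  S_1 = Σ v_i α_i r_i = 2·4·11 + 10·9·4 + 8·10·0 + 3·2·6 + 3·8·7 = 652 ≡ 2.
  α_i^2 mod 13 = [3, 3, 9, 4, 12].
  S_2 = Σ v_i α_i^2 r_i = 2·3·11 + 10·3·4 + 8·9·0 + 3·4·6 + 3·12·7 = 510 ≡ 3.
  S = (10, 2, 3) ≠ 0, so r is not a codeword (an error is present).
Step 3: locate the error. For a single error e at position i, S_ℓ = v_i·e·α_i^ℓ, so α_err = S_1/S_0.
  S_0^{−1} = 10^{−1} = 4 (mod 13), so α_err = 2·4 = 8 ≡ 8 = α_5. Error position i = 5.
  Consistency check: S_2/S_1 = 3·7 = 21 ≡ 8 = α_err ✓ (single-error assumption holds).
Step 4: error magnitude e = S_0/v_5 = S_0·∏_{j≠5}(α_5 − α_j) = 10·9 = 90 ≡ 12 (mod 13).
Step 5: correct position 5: c_5 = r_5 − e = 7 − 12 ≡ 8 (mod 13). Hence c = [11, 4, 0, 6, 8].
  Check: interpolating c through the α_i gives m(x) = 1 + 9·x (degree < 2) with m(α_i) = c_i for every i, so c is indeed a codeword.


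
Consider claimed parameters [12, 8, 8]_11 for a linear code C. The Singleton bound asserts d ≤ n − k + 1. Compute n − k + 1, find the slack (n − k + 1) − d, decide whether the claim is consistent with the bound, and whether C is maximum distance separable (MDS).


Singleton RHS = n − k + 1 = 5, slack = -3, bound violated (no such code; not MDS).

Singleton bound: d ≤ n − k + 1.
Here n = 12, k = 8, so n − k + 1 = 5.
Given d = 8, check d ≤ 5: NO.
Slack = (n − k + 1) − d = -3.
The slack is negative: d = 8 exceeds n − k + 1 = 5 by 3, so the Singleton bound is violated and no linear [12, 8, 8]_11 code can exist. In particular it is not MDS (MDS requires d = n − k + 1 exactly).
Description: the claimed parameters are [12, 8, 8]_11; such a code would be impossible (violates the Singleton bound).


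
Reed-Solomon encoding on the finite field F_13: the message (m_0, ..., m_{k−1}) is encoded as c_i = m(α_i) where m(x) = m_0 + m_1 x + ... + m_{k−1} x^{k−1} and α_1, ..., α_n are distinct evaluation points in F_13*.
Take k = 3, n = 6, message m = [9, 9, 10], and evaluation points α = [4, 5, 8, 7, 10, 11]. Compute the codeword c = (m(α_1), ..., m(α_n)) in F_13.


c = [10, 5, 6, 3, 7, 5]

Message polynomial: m(x) = 9 + 9·x + 10·x^2 (mod 13).
For each evaluation point α_i, compute m(α_i) mod 13:
  α_1 = 4: Horner steps 10 → 10 → 10, so m(4) = 10.
  α_2 = 5: Horner steps 10 → 7 → 5, so m(5) = 5.
  α_3 = 8: Horner steps 10 → 11 → 6, so m(8) = 6.
  α_4 = 7: Horner steps 10 → 1 → 3, so m(7) = 3.
  α_5 = 10: Horner steps 10 → 5 → 7, so m(10) = 7.
  α_6 = 11: Horner steps 10 → 2 → 5, so m(11) = 5.
Codeword c = [10, 5, 6, 3, 7, 5] ∈ F_13^6.


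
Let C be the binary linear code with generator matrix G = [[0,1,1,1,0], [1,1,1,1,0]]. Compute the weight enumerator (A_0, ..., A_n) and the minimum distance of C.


Weight distribution: A_0 = 1, A_1 = 1, A_3 = 1, A_4 = 1. Minimum distance d = 1.

Enumerate all 2^2 = 4 messages m ∈ F_2^2.
For each, compute codeword c = mG in F_2^5, then tally its weight.
  m = 00 → c = 00000, weight = 0.
  m = 10 → c = 01110, weight = 3.
  m = 01 → c = 11110, weight = 4.
  m = 11 → c = 10000, weight = 1.
Tally weights:
  weight 0: 1 codewords.
  weight 1: 1 codewords.
  weight 3: 1 codewords.
  weight 4: 1 codewords.
Minimum distance d = smallest w > 0 with A_w > 0 = 1.
Sanity: Σ A_w = 4 = 2^2 = 4 ✓.


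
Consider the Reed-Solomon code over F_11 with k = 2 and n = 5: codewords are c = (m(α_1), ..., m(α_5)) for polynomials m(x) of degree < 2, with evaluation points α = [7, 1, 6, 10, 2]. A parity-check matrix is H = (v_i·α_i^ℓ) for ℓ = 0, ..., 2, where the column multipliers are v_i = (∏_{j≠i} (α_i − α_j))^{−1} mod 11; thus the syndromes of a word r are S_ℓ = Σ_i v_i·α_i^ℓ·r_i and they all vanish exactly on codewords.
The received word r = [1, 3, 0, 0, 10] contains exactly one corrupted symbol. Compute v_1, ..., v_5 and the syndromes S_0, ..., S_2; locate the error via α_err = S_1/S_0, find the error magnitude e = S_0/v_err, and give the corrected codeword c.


S = (2, 1, 6), error at position 3, error magnitude e = 6, c = [1, 3, 5, 0, 10].

Step 1: column multipliers v_i = (∏_{j≠i}(α_i − α_j))^{−1} mod 11.
  i = 1 (α = 7): (7−1)(7−6)(7−10)(7−2) = 6·1·(−3)·5 = −90 ≡ 9, so v_1 = 9^{−1} = 5 (mod 11).
  i = 2 (α = 1): (1−7)(1−6)(1−10)(1−2) = (−6)·(−5)·(−9)·(−1) = 270 ≡ 6, so v_2 = 6^{−1} = 2 (mod 11).
  i = 3 (α = 6): (6−7)(6−1)(6−10)(6−2) = (−1)·5·(−4)·4 = 80 ≡ 3, so v_3 = 3^{−1} = 4 (mod 11).
  i = 4 (α = 10): (10−7)(10−1)(10−6)(10−2) = 3·9·4·8 = 864 ≡ 6, so v_4 = 6^{−1} = 2 (mod 11).
  i = 5 (α = 2): (2−7)(2−1)(2−6)(2−10) = (−5)·1·(−4)·(−8) = −160 ≡ 5, so v_5 = 5^{−1} = 9 (mod 11).
  v = [5, 2, 4, 2, 9].
Step 2: syndromes of r = [1, 3, 0, 0, 10] (all sums mod 11).
  S_0 = Σ v_i r_i = 5·1 + 2·3 + 4·0 + 2·0 + 9·10 = 101 ≡ 2.
  S_1 = Σ v_i α_i r_i = 5·7·1 + 2·1·3 + 4·6·0 + 2·10·0 + 9·2·10 = 221 ≡ 1.
  α_i^2 mod 11 = [5, 1, 3, 1, 4].
  S_2 = Σ v_i α_i^2 r_i = 5·5·1 + 2·1·3 + 4·3·0 + 2·1·0 + 9·4·10 = 391 ≡ 6.
  S = (2, 1, 6) ≠ 0, so r is not a codeword (an error is present).
Step 3: locate the error. For a single error e at position i, S_ℓ = v_i·e·α_i^ℓ, so α_err = S_1/S_0.
  S_0^{−1} = 2^{−1} = 6 (mod 11), so α_err = 1·6 = 6 ≡ 6 = α_3. Error position i = 3.
  Consistency check: S_2/S_1 = 6·1 = 6 ≡ 6 = α_err ✓ (single-error assumption holds).
Step 4: error magnitude e = S_0/v_3 = S_0·∏_{j≠3}(α_3 − α_j) = 2·3 = 6 ≡ 6 (mod 11).
Step 5: correct position 3: c_3 = r_3 − e = 0 − 6 ≡ 5 (mod 11). Hence c = [1, 3, 5, 0, 10].
  Check: interpolating c through the α_i gives m(x) = 7 + 7·x (degree < 2) with m(α_i) = c_i for every i, so c is indeed a codeword.


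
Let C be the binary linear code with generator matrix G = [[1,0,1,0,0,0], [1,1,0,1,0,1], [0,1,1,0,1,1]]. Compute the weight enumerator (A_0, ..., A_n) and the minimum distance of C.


Weight distribution: A_0 = 1, A_2 = 2, A_4 = 5. Minimum distance d = 2.

Enumerate all 2^3 = 8 messages m ∈ F_2^3.
For each, compute codeword c = mG in F_2^6, then tally its weight.
  m = 000 → c = 000000, weight = 0.
  m = 100 → c = 101000, weight = 2.
  m = 010 → c = 110101, weight = 4.
  m = 110 → c = 011101, weight = 4.
  m = 001 → c = 011011, weight = 4.
  m = 101 → c = 110011, weight = 4.
  m = 011 → c = 101110, weight = 4.
  m = 111 → c = 000110, weight = 2.
Tally weights:
  weight 0: 1 codewords.
  weight 2: 2 codewords.
  weight 4: 5 codewords.
Minimum distance d = smallest w > 0 with A_w > 0 = 2.
Sanity: Σ A_w = 8 = 2^3 = 8 ✓.


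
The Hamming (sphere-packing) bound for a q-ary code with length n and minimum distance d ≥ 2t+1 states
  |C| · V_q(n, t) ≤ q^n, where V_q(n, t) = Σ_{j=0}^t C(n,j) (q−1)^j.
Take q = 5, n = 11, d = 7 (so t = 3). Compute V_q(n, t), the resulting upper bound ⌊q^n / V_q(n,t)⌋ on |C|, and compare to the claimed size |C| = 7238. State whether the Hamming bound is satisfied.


V_q(n, t) = 11485, q^n = 48828125, Hamming bound = 4251, |C| = 7238 > bound (violated).

Step 1: Compute V_q(n, t) = Σ_{j=0}^3 C(n, j) (q−1)^j.
  j = 0: C(11,0)·(4)^0 = 1·1 = 1.
  j = 1: C(11,1)·(4)^1 = 11·4 = 44.
  j = 2: C(11,2)·(4)^2 = 55·16 = 880.
  j = 3: C(11,3)·(4)^3 = 165·64 = 10560.
  V_q(n, t) = 1 + 44 + 880 + 10560 = 11485.
Step 2: q^n = 5^11 = 48828125.
Step 3: Hamming bound ⌊q^n / V_q(n,t)⌋ = ⌊48828125/11485⌋ = 4251.
Step 4: Compare |C| = 7238 to 4251: violated.
The claimed |C| lies above the Hamming bound, so no 5-ary code of length 11 with d ≥ 7 can have 7238 codewords.


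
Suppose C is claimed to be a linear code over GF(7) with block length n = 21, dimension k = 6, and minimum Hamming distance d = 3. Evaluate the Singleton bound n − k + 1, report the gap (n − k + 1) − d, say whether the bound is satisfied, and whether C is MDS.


Singleton RHS = n − k + 1 = 16, slack = 13, bound satisfied, not MDS.

Singleton bound: d ≤ n − k + 1.
Here n = 21, k = 6, so n − k + 1 = 16.
Given d = 3, check d ≤ 16: YES.
Slack = (n − k + 1) − d = 13.
The code is NOT MDS (slack = 13 > 0).
Description: the claimed parameters are [21, 6, 3]_7; such a code would be non-MDS.


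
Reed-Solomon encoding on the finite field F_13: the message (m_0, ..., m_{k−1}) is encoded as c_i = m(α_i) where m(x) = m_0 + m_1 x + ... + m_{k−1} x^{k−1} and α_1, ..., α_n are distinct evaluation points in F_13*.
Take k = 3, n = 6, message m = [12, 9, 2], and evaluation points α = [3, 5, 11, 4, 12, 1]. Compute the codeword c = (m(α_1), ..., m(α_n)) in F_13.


c = [5, 3, 2, 2, 5, 10]

Message polynomial: m(x) = 12 + 9·x + 2·x^2 (mod 13).
For each evaluation point α_i, compute m(α_i) mod 13:
  α_1 = 3: Horner steps 2 → 2 → 5, so m(3) = 5.
  α_2 = 5: Horner steps 2 → 6 → 3, so m(5) = 3.
  α_3 = 11: Horner steps 2 → 5 → 2, so m(11) = 2.
  α_4 = 4: Horner steps 2 → 4 → 2, so m(4) = 2.
  α_5 = 12: Horner steps 2 → 7 → 5, so m(12) = 5.
  α_6 = 1: Horner steps 2 → 11 → 10, so m(1) = 10.
Codeword c = [5, 3, 2, 2, 5, 10] ∈ F_13^6.


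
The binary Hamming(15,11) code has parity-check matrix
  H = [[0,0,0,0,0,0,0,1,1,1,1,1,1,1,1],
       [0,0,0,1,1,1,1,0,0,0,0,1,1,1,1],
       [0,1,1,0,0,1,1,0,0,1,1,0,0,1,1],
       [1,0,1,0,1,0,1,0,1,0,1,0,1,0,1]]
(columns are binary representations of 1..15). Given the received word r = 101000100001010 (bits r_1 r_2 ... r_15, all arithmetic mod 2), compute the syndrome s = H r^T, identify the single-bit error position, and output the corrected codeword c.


s = (0, 1, 1, 1)^T, error position = 7, corrected codeword c = 101000000001010

Compute s = H r^T mod 2 one row at a time:
  s_1 = 0 + 0 + 0 + 0 + 1 + 0 + 1 + 0 = 2 ≡ 0 (mod 2).
  s_2 = 0 + 0 + 0 + 1 + 1 + 0 + 1 + 0 = 3 ≡ 1 (mod 2).
  s_3 = 0 + 1 + 0 + 1 + 0 + 0 + 1 + 0 = 3 ≡ 1 (mod 2).
  s_4 = 1 + 1 + 0 + 1 + 0 + 0 + 0 + 0 = 3 ≡ 1 (mod 2).
s = (0, 1, 1, 1)^T — this equals column 7 of H (binary 0111), so error is at position 7.
Correct: flip bit 7 of r = 101000100001010 to get c = 101000000001010.


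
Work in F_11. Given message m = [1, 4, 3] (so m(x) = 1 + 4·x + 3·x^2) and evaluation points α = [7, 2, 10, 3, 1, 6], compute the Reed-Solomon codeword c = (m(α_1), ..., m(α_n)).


c = [0, 10, 0, 7, 8, 1]

Message polynomial: m(x) = 1 + 4·x + 3·x^2 (mod 11).
For each evaluation point α_i, compute m(α_i) mod 11:
  α_1 = 7: Horner steps 3 → 3 → 0, so m(7) = 0.
  α_2 = 2: Horner steps 3 → 10 → 10, so m(2) = 10.
  α_3 = 10: Horner steps 3 → 1 → 0, so m(10) = 0.
  α_4 = 3: Horner steps 3 → 2 → 7, so m(3) = 7.
  α_5 = 1: Horner steps 3 → 7 → 8, so m(1) = 8.
  α_6 = 6: Horner steps 3 → 0 → 1, so m(6) = 1.
Codeword c = [0, 10, 0, 7, 8, 1] ∈ F_11^6.


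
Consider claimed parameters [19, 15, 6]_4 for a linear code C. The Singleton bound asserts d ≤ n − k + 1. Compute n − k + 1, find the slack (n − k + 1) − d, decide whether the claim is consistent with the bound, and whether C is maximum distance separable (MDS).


Singleton RHS = n − k + 1 = 5, slack = -1, bound violated (no such code; not MDS).

Singleton bound: d ≤ n − k + 1.
Here n = 19, k = 15, so n − k + 1 = 5.
Given d = 6, check d ≤ 5: NO.
Slack = (n − k + 1) − d = -1.
The slack is negative: d = 6 exceeds n − k + 1 = 5 by 1, so the Singleton bound is violated and no linear [19, 15, 6]_4 code can exist. In particular it is not MDS (MDS requires d = n − k + 1 exactly).
Description: the claimed parameters are [19, 15, 6]_4; such a code would be impossible (violates the Singleton bound).


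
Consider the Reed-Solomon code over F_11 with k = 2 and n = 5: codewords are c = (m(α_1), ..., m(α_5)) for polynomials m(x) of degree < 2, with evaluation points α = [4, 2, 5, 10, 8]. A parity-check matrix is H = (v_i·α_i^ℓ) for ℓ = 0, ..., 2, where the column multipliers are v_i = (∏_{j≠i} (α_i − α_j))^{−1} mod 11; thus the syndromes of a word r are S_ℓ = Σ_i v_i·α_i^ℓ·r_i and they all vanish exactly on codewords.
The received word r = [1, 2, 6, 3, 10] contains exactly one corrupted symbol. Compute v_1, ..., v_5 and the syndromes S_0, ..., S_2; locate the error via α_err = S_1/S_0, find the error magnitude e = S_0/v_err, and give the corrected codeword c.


S = (7, 4, 7), error at position 4, error magnitude e = 5, c = [1, 2, 6, 9, 10].

Step 1: column multipliers v_i = (∏_{j≠i}(α_i − α_j))^{−1} mod 11.
  i = 1 (α = 4): (4−2)(4−5)(4−10)(4−8) = 2·(−1)·(−6)·(−4) = −48 ≡ 7, so v_1 = 7^{−1} = 8 (mod 11).
  i = 2 (α = 2): (2−4)(2−5)(2−10)(2−8) = (−2)·(−3)·(−8)·(−6) = 288 ≡ 2, so v_2 = 2^{−1} = 6 (mod 11).
  i = 3 (α = 5): (5−4)(5−2)(5−10)(5−8) = 1·3·(−5)·(−3) = 45 ≡ 1, so v_3 = 1^{−1} = 1 (mod 11).
  i = 4 (α = 10): (10−4)(10−2)(10−5)(10−8) = 6·8·5·2 = 480 ≡ 7, so v_4 = 7^{−1} = 8 (mod 11).
  i = 5 (α = 8): (8−4)(8−2)(8−5)(8−10) = 4·6·3·(−2) = −144 ≡ 10, so v_5 = 10^{−1} = 10 (mod 11).
  v = [8, 6, 1, 8, 10].
Step 2: syndromes of r = [1, 2, 6, 3, 10] (all sums mod 11).
  S_0 = Σ v_i r_i = 8·1 + 6·2 + 1·6 + 8·3 + 10·10 = 150 ≡ 7.
  S_1 = Σ v_i α_i r_i = 8·4·1 + 6·2·2 + 1·5·6 + 8·10·3 + 10·8·10 = 1126 ≡ 4.
  α_i^2 mod 11 = [5, 4, 3, 1, 9].
  S_2 = Σ v_i α_i^2 r_i = 8·5·1 + 6·4·2 + 1·3·6 + 8·1·3 + 10·9·10 = 1030 ≡ 7.
  S = (7, 4, 7) ≠ 0, so r is not a codeword (an error is present).
Step 3: locate the error. For a single error e at position i, S_ℓ = v_i·e·α_i^ℓ, so α_err = S_1/S_0.
  S_0^{−1} = 7^{−1} = 8 (mod 11), so α_err = 4·8 = 32 ≡ 10 = α_4. Error position i = 4.
  Consistency check: S_2/S_1 = 7·3 = 21 ≡ 10 = α_err ✓ (single-error assumption holds).
Step 4: error magnitude e = S_0/v_4 = S_0·∏_{j≠4}(α_4 − α_j) = 7·7 = 49 ≡ 5 (mod 11).
Step 5: correct position 4: c_4 = r_4 − e = 3 − 5 ≡ 9 (mod 11). Hence c = [1, 2, 6, 9, 10].
  Check: interpolating c through the α_i gives m(x) = 3 + 5·x (degree < 2) with m(α_i) = c_i for every i, so c is indeed a codeword.


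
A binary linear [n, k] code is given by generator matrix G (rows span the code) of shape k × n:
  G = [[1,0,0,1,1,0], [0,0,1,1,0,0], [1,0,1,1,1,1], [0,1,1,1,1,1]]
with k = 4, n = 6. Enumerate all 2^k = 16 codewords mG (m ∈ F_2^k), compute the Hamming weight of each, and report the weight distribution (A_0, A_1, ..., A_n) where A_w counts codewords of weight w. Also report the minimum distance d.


Weight distribution: A_0 = 1, A_2 = 4, A_3 = 6, A_4 = 3, A_5 = 2. Minimum distance d = 2.

Enumerate all 2^4 = 16 messages m ∈ F_2^4.
For each, compute codeword c = mG in F_2^6, then tally its weight.
  m = 0000 → c = 000000, weight = 0.
  m = 1000 → c = 100110, weight = 3.
  m = 0100 → c = 001100, weight = 2.
  m = 1100 → c = 101010, weight = 3.
  m = 0010 → c = 101111, weight = 5.
  m = 1010 → c = 001001, weight = 2.
  m = 0110 → c = 100011, weight = 3.
  m = 1110 → c = 000101, weight = 2.
  m = 0001 → c = 011111, weight = 5.
  m = 1001 → c = 111001, weight = 4.
  m = 0101 → c = 010011, weight = 3.
  m = 1101 → c = 110101, weight = 4.
  m = 0011 → c = 110000, weight = 2.
  m = 1011 → c = 010110, weight = 3.
  m = 0111 → c = 111100, weight = 4.
  m = 1111 → c = 011010, weight = 3.
Tally weights:
  weight 0: 1 codewords.
  weight 2: 4 codewords.
  weight 3: 6 codewords.
  weight 4: 3 codewords.
  weight 5: 2 codewords.
Minimum distance d = smallest w > 0 with A_w > 0 = 2.
Sanity: Σ A_w = 16 = 2^4 = 16 ✓.


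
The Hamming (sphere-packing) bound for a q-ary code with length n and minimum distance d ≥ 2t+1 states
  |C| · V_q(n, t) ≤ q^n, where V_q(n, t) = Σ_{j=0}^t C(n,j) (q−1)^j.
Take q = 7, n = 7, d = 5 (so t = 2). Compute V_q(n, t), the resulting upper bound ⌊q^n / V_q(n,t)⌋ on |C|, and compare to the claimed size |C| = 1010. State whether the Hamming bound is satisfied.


V_q(n, t) = 799, q^n = 823543, Hamming bound = 1030, |C| = 1010 ≤ bound (satisfied).

Step 1: Compute V_q(n, t) = Σ_{j=0}^2 C(n, j) (q−1)^j.
  j = 0: C(7,0)·(6)^0 = 1·1 = 1.
  j = 1: C(7,1)·(6)^1 = 7·6 = 42.
  j = 2: C(7,2)·(6)^2 = 21·36 = 756.
  V_q(n, t) = 1 + 42 + 756 = 799.
Step 2: q^n = 7^7 = 823543.
Step 3: Hamming bound ⌊q^n / V_q(n,t)⌋ = ⌊823543/799⌋ = 1030.
Step 4: Compare |C| = 1010 to 1030: satisfied.
The claimed |C| lies below the Hamming bound.


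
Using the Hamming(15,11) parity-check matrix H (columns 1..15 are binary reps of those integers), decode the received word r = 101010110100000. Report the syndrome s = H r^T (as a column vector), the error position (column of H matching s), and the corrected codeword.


s = (0, 0, 1, 0)^T, error position = 2, corrected codeword c = 111010110100000

Compute s = H r^T mod 2 one row at a time:
  s_1 = 1 + 0 + 1 + 0 + 0 + 0 + 0 + 0 = 2 ≡ 0 (mod 2).
  s_2 = 0 + 1 + 0 + 1 + 0 + 0 + 0 + 0 = 2 ≡ 0 (mod 2).
  s_3 = 0 + 1 + 0 + 1 + 1 + 0 + 0 + 0 = 3 ≡ 1 (mod 2).
  s_4 = 1 + 1 + 1 + 1 + 0 + 0 + 0 + 0 = 4 ≡ 0 (mod 2).
s = (0, 0, 1, 0)^T — this equals column 2 of H (binary 0010), so error is at position 2.
Correct: flip bit 2 of r = 101010110100000 to get c = 111010110100000.


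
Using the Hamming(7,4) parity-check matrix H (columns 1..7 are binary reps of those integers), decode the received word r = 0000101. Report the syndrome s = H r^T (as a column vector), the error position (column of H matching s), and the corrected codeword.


s = (0, 1, 0)^T, error position = 2, corrected codeword c = 0100101

Compute s = H r^T mod 2 one row at a time:
  s_1 = 0 + 1 + 0 + 1 = 2 ≡ 0 (mod 2).
  s_2 = 0 + 0 + 0 + 1 = 1 ≡ 1 (mod 2).
  s_3 = 0 + 0 + 1 + 1 = 2 ≡ 0 (mod 2).
s = (0, 1, 0)^T — this equals column 2 of H (binary 010), so error is at position 2.
Correct: flip bit 2 of r = 0000101 to get c = 0100101.


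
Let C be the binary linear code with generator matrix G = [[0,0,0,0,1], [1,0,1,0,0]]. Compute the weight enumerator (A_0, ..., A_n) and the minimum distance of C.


Weight distribution: A_0 = 1, A_1 = 1, A_2 = 1, A_3 = 1. Minimum distance d = 1.

Enumerate all 2^2 = 4 messages m ∈ F_2^2.
For each, compute codeword c = mG in F_2^5, then tally its weight.
  m = 00 → c = 00000, weight = 0.
  m = 10 → c = 00001, weight = 1.
  m = 01 → c = 10100, weight = 2.
  m = 11 → c = 10101, weight = 3.
Tally weights:
  weight 0: 1 codewords.
  weight 1: 1 codewords.
  weight 2: 1 codewords.
  weight 3: 1 codewords.
Minimum distance d = smallest w > 0 with A_w > 0 = 1.
Sanity: Σ A_w = 4 = 2^2 = 4 ✓.


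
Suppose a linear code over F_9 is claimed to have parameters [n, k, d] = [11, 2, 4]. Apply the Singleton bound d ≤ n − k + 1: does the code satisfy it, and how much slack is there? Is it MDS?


Singleton RHS = n − k + 1 = 10, slack = 6, bound satisfied, not MDS.

Singleton bound: d ≤ n − k + 1.
Here n = 11, k = 2, so n − k + 1 = 10.
Given d = 4, check d ≤ 10: YES.
Slack = (n − k + 1) − d = 6.
The code is NOT MDS (slack = 6 > 0).
Description: the claimed parameters are [11, 2, 4]_9; such a code would be non-MDS.


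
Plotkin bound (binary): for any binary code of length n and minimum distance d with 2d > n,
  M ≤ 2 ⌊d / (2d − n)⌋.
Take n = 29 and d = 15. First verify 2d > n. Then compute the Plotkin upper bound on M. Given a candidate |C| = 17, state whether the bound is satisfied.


Plotkin bound M ≤ 30; given |C| = 17 ≤ bound (satisfied).

Check applicability: 2d = 30, n = 29.
2d − n = 1 > 0, so Plotkin applies.
Compute d/(2d−n) = 15/1 ≈ 15.0000.
⌊d/(2d−n)⌋ = 15.
Plotkin bound: M ≤ 2·15 = 30.
Given |C| = 17, check: satisfied.
This |C| is below the Plotkin bound.


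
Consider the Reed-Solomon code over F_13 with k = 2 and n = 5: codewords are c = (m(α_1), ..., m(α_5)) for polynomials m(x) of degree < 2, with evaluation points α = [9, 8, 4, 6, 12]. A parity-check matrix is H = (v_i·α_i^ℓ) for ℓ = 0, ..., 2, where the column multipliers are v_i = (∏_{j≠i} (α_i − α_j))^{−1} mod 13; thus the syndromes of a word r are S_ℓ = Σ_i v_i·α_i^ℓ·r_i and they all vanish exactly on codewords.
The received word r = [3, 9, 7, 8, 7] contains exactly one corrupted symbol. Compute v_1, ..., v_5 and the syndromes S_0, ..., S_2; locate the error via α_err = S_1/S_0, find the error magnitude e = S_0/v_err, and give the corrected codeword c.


S = (12, 1, 12), error at position 5, error magnitude e = 9, c = [3, 9, 7, 8, 11].

Step 1: column multipliers v_i = (∏_{j≠i}(α_i − α_j))^{−1} mod 13.
  i = 1 (α = 9): (9−8)(9−4)(9−6)(9−12) = 1·5·3·(−3) = −45 ≡ 7, so v_1 = 7^{−1} = 2 (mod 13).
  i = 2 (α = 8): (8−9)(8−4)(8−6)(8−12) = (−1)·4·2·(−4) = 32 ≡ 6, so v_2 = 6^{−1} = 11 (mod 13).
  i = 3 (α = 4): (4−9)(4−8)(4−6)(4−12) = (−5)·(−4)·(−2)·(−8) = 320 ≡ 8, so v_3 = 8^{−1} = 5 (mod 13).
  i = 4 (α = 6): (6−9)(6−8)(6−4)(6−12) = (−3)·(−2)·2·(−6) = −72 ≡ 6, so v_4 = 6^{−1} = 11 (mod 13).
  i = 5 (α = 12): (12−9)(12−8)(12−4)(12−6) = 3·4·8·6 = 576 ≡ 4, so v_5 = 4^{−1} = 10 (mod 13).
  v = [2, 11, 5, 11, 10].
Step 2: syndromes of r = [3, 9, 7, 8, 7] (all sums mod 13).
  S_0 = Σ v_i r_i = 2·3 + 11·9 + 5·7 + 11·8 + 10·7 = 298 ≡ 12.
  S_1 = Σ v_i α_i r_i = 2·9·3 + 11·8·9 + 5·4·7 + 11·6·8 + 10·12·7 = 2354 ≡ 1.
  α_i^2 mod 13 = [3, 12, 3, 10, 1].
  S_2 = Σ v_i α_i^2 r_i = 2·3·3 + 11·12·9 + 5·3·7 + 11·10·8 + 10·1·7 = 2261 ≡ 12.
  S = (12, 1, 12) ≠ 0, so r is not a codeword (an error is present).
Step 3: locate the error. For a single error e at position i, S_ℓ = v_i·e·α_i^ℓ, so α_err = S_1/S_0.
  S_0^{−1} = 12^{−1} = 12 (mod 13), so α_err = 1·12 = 12 ≡ 12 = α_5. Error position i = 5.
  Consistency check: S_2/S_1 = 12·1 = 12 ≡ 12 = α_err ✓ (single-error assumption holds).
Step 4: error magnitude e = S_0/v_5 = S_0·∏_{j≠5}(α_5 − α_j) = 12·4 = 48 ≡ 9 (mod 13).
Step 5: correct position 5: c_5 = r_5 − e = 7 − 9 ≡ 11 (mod 13). Hence c = [3, 9, 7, 8, 11].
  Check: interpolating c through the α_i gives m(x) = 5 + 7·x (degree < 2) with m(α_i) = c_i for every i, so c is indeed a codeword.


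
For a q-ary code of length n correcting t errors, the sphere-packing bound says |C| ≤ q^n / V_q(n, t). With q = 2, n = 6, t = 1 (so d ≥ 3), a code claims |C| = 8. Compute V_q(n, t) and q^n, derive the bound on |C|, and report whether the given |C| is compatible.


V_q(n, t) = 7, q^n = 64, Hamming bound = 9, |C| = 8 ≤ bound (satisfied).

Step 1: Compute V_q(n, t) = Σ_{j=0}^1 C(n, j) (q−1)^j.
  j = 0: C(6,0)·(1)^0 = 1·1 = 1.
  j = 1: C(6,1)·(1)^1 = 6·1 = 6.
  V_q(n, t) = 1 + 6 = 7.
Step 2: q^n = 2^6 = 64.
Step 3: Hamming bound ⌊q^n / V_q(n,t)⌋ = ⌊64/7⌋ = 9.
Step 4: Compare |C| = 8 to 9: satisfied.
The claimed |C| lies below the Hamming bound.


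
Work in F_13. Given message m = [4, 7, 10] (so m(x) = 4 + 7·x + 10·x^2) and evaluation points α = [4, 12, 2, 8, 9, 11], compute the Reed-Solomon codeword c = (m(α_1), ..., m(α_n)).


c = [10, 7, 6, 11, 6, 4]

Message polynomial: m(x) = 4 + 7·x + 10·x^2 (mod 13).
For each evaluation point α_i, compute m(α_i) mod 13:
  α_1 = 4: Horner steps 10 → 8 → 10, so m(4) = 10.
  α_2 = 12: Horner steps 10 → 10 → 7, so m(12) = 7.
  α_3 = 2: Horner steps 10 → 1 → 6, so m(2) = 6.
  α_4 = 8: Horner steps 10 → 9 → 11, so m(8) = 11.
  α_5 = 9: Horner steps 10 → 6 → 6, so m(9) = 6.
  α_6 = 11: Horner steps 10 → 0 → 4, so m(11) = 4.
Codeword c = [10, 7, 6, 11, 6, 4] ∈ F_13^6.


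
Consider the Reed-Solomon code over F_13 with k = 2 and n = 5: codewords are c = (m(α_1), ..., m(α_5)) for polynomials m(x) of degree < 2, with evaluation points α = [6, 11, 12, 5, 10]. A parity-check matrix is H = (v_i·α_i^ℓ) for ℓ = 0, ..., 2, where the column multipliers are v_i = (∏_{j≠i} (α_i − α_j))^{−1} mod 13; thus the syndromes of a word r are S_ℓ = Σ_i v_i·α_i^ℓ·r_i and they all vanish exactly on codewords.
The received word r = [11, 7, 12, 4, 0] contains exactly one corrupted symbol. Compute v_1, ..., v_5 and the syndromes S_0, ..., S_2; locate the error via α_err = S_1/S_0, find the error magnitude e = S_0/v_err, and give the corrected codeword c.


S = (4, 9, 4), error at position 3, error magnitude e = 11, c = [11, 7, 1, 4, 0].

Step 1: column multipliers v_i = (∏_{j≠i}(α_i − α_j))^{−1} mod 13.
  i = 1 (α = 6): (6−11)(6−12)(6−5)(6−10) = (−5)·(−6)·1·(−4) = −120 ≡ 10, so v_1 = 10^{−1} = 4 (mod 13).
  i = 2 (α = 11): (11−6)(11−12)(11−5)(11−10) = 5·(−1)·6·1 = −30 ≡ 9, so v_2 = 9^{−1} = 3 (mod 13).
  i = 3 (α = 12): (12−6)(12−11)(12−5)(12−10) = 6·1·7·2 = 84 ≡ 6, so v_3 = 6^{−1} = 11 (mod 13).
  i = 4 (α = 5): (5−6)(5−11)(5−12)(5−10) = (−1)·(−6)·(−7)·(−5) = 210 ≡ 2, so v_4 = 2^{−1} = 7 (mod 13).
  i = 5 (α = 10): (10−6)(10−11)(10−12)(10−5) = 4·(−1)·(−2)·5 = 40 ≡ 1, so v_5 = 1^{−1} = 1 (mod 13).
  v = [4, 3, 11, 7, 1].
Step 2: syndromes of r = [11, 7, 12, 4, 0] (all sums mod 13).
  S_0 = Σ v_i r_i = 4·11 + 3·7 + 11·12 + 7·4 + 1·0 = 225 ≡ 4.
  S_1 = Σ v_i α_i r_i = 4·6·11 + 3·11·7 + 11·12·12 + 7·5·4 + 1·10·0 = 2219 ≡ 9.
  α_i^2 mod 13 = [10, 4, 1, 12, 9].
  S_2 = Σ v_i α_i^2 r_i = 4·10·11 + 3·4·7 + 11·1·12 + 7·12·4 + 1·9·0 = 992 ≡ 4.
  S = (4, 9, 4) ≠ 0, so r is not a codeword (an error is present).
Step 3: locate the error. For a single error e at position i, S_ℓ = v_i·e·α_i^ℓ, so α_err = S_1/S_0.
  S_0^{−1} = 4^{−1} = 10 (mod 13), so α_err = 9·10 = 90 ≡ 12 = α_3. Error position i = 3.
  Consistency check: S_2/S_1 = 4·3 = 12 ≡ 12 = α_err ✓ (single-error assumption holds).
Step 4: error magnitude e = S_0/v_3 = S_0·∏_{j≠3}(α_3 − α_j) = 4·6 = 24 ≡ 11 (mod 13).
Step 5: correct position 3: c_3 = r_3 − e = 12 − 11 ≡ 1 (mod 13). Hence c = [11, 7, 1, 4, 0].
  Check: interpolating c through the α_i gives m(x) = 8 + 7·x (degree < 2) with m(α_i) = c_i for every i, so c is indeed a codeword.
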